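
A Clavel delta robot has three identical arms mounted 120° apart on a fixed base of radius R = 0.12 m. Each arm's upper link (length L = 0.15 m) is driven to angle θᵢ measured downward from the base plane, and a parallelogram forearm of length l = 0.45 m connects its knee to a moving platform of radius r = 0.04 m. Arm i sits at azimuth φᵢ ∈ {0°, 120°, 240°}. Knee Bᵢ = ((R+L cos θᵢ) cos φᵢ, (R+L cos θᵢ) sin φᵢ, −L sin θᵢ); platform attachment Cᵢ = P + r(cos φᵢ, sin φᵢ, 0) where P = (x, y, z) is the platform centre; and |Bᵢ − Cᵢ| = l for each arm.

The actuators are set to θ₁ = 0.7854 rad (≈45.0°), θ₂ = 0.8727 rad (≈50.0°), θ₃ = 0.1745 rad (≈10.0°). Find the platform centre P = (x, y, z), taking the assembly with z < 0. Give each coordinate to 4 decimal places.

(-0.0525, -0.1262, -0.4662)

φ1=0.0°: virtual centre (0.1861, 0.0000, -0.1061), radius l
arm 2 at φ=120.0°: (R−r)+L cos θ2 = 0.1764;  centre 2 = (-0.0882, 0.1528, -0.1149)
φ3=240.0°: virtual centre (-0.1139, -0.1972, -0.0260), radius l
|centre ₂|²−|centre ₁|² = -0.0015;  |centre ₃|²−|centre ₁|² = 0.0067
linear system: -0.5485x+0.3056y = -0.0015−-0.0177z; -0.5999x+-0.3944y = 0.0067−0.1600z
det = 0.3997;  x = -0.0036+0.1049z,  y = -0.0115+0.2462z
sphere 1 gives Az²+Bz+C=0 with A=1.0716, B=0.1667, C=-0.1552;  B²−4AC=0.6929;  roots -0.4662, 0.3106;  negative root z = -0.4662
x = -0.0525, y = -0.1262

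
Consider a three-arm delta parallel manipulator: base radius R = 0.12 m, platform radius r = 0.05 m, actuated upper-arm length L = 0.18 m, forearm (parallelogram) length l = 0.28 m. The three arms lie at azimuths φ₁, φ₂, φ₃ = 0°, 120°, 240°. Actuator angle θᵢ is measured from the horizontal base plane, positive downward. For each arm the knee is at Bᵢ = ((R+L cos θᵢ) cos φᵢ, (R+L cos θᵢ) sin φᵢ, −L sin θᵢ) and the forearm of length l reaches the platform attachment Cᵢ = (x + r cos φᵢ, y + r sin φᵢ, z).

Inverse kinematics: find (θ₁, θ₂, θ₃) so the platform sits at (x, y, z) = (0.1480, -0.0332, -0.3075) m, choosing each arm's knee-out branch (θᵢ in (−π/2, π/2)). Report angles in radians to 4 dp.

arm 1 (φ=0.0°): x'=0.1480, y'=-0.0332
  A=-0.0780, B=-0.3075, C=(l²−L²−A²−y'²−z²)/(2L)=-0.1548
  θ1 = atan2(B,A) + arccos(C/0.3172) = 0.2615
rotate P by −φ2: (-0.1028, -0.1116, -0.3075)
  A cos θ + B sin θ = C:  0.1728·cos θ + -0.3075·sin θ = -0.2524
  γ=atan2(-0.3075,0.1728)=-1.0589;  ψ=arccos(-0.7155)=2.3681;  θ2=γ+ψ≈1.3092
φ3=240.0° → target in arm frame (-0.0452, 0.1448)
  A cos θ + B sin θ = C:  0.1152·cos θ + -0.3075·sin θ = -0.2300
  θ3 = atan2(B,A) + arccos(C/0.3284) = 1.1345

θ₁ = 0.2615, θ₂ = 1.3092, θ₃ = 1.1345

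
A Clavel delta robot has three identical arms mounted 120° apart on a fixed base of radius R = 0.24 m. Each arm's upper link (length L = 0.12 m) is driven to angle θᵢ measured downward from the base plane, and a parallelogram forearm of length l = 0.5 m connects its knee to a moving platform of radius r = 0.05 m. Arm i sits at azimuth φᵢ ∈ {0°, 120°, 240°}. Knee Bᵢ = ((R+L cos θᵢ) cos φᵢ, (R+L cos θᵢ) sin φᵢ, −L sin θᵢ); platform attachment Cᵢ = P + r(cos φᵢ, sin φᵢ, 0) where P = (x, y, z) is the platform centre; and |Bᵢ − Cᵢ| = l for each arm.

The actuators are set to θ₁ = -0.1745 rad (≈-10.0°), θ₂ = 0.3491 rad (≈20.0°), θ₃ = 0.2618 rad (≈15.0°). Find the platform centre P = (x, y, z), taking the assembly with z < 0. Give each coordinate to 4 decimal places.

(0.0521, -0.0090, -0.4085)

centre 1 = (0.3082·cos0.0°, 0.3082·sin0.0°, 0.0208) = (0.3082, 0.0000, 0.0208)
arm 2 at φ=120.0°: ρ2 = 0.3028;  centre 2 = (-0.1514, 0.2622, -0.0410)
centre 3 = (0.3059·cos240.0°, 0.3059·sin240.0°, -0.0311) = (-0.1530, -0.2649, -0.0311)
|centre ₂|²−|centre ₁|² = -0.0021;  |centre ₃|²−|centre ₁|² = -0.0009
[-0.9191 0.5244 -0.1238]·P = -0.0021;  [-0.9223 -0.5299 -0.1038]·P = -0.0009
Cramer: x(z) = 0.0016-0.1236z;  y(z) = -0.0011+0.0193z
sphere 1 gives Az²+Bz+C=0 with A=1.0157, B=0.0341, C=-0.1556;  B²−4AC=0.6332;  roots -0.4085, 0.3749;  negative root z = -0.4085
x = 0.0521, y = -0.0090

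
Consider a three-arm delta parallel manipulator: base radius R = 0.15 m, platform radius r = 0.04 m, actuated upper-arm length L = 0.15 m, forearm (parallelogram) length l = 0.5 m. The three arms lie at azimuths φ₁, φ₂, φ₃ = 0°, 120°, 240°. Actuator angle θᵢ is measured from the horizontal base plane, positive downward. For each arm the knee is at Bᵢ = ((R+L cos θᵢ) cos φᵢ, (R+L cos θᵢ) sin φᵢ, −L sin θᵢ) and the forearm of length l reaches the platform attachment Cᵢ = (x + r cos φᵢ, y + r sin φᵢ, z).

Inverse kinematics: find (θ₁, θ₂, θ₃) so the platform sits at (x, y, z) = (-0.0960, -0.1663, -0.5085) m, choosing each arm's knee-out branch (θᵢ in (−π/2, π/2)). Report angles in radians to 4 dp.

θ₁ = 1.0468, θ₂ = 1.0469, θ₃ = 0.0872

arm 1 (φ=0.0°): x'=-0.0960, y'=-0.1663
  e−x'=0.2060;  (l²−L²−(e−x')²−y'²−z²)/2L = -0.3372
  √(A²+B²)=0.5486;  θ1 = -1.1859+2.2327 ≈ 1.0468
φ2=120.0° → target in arm frame (-0.0960, 0.1663)
  A=0.2060, B=-0.5085, C=(l²−L²−A²−y'²−z²)/(2L)=-0.3372
  θ2 = atan2(B,A) + arccos(C/0.5486) = 1.0469
arm 3 (φ=240.0°): x'=0.1920, y'=0.0000
  A=-0.0820, B=-0.5085, C=(l²−L²−A²−y'²−z²)/(2L)=-0.1260
  γ=atan2(-0.5085,-0.0820)=-1.7307;  ψ=arccos(-0.2446)=1.8179;  θ3=γ+ψ≈0.0872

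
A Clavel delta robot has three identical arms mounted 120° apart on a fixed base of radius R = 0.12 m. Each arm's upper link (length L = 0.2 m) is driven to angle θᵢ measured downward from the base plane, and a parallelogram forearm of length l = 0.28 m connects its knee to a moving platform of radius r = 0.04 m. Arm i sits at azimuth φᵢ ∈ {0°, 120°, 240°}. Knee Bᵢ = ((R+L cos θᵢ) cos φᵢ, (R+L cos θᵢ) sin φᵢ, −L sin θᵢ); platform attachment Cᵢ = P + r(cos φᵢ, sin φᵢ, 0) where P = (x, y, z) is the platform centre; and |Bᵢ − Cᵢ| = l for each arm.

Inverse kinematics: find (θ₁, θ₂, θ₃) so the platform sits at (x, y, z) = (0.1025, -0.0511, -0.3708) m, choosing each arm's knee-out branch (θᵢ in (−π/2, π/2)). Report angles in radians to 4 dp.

rotate P by −φ1: (0.1025, -0.0511, -0.3708)
  A cos θ + B sin θ = C:  -0.0225·cos θ + -0.3708·sin θ = -0.2555
  θ1 = atan2(B,A) + arccos(C/0.3715) = 0.6979
arm 2 (φ=120.0°): x'=-0.0955, y'=-0.0632
  e−x'=0.1755;  (l²−L²−(e−x')²−y'²−z²)/2L = -0.3347
  θ2 = atan2(B,A) + arccos(C/0.4102) = 1.3964
φ3=240.0° → target in arm frame (-0.0070, 0.1143)
  A=0.0870, B=-0.3708, C=(l²−L²−A²−y'²−z²)/(2L)=-0.2993
  √(A²+B²)=0.3809;  θ3 = -1.3403+2.4749 ≈ 1.1346

θ₁ = 0.6979, θ₂ = 1.3964, θ₃ = 1.1346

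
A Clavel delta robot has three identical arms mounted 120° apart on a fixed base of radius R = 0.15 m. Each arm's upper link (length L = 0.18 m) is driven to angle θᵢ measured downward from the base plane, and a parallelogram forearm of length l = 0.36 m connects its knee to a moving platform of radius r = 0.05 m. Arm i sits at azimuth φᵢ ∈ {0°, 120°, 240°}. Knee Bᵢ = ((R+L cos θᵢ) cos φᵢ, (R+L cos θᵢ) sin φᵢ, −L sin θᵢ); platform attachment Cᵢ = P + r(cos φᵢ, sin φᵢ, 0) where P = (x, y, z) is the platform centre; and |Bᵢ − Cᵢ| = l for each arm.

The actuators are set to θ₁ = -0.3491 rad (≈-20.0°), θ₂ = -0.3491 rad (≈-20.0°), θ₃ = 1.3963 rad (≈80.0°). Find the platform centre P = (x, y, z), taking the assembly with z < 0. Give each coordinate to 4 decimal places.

(0.1141, 0.1977, -0.1963)

S1 = (0.2691·cos0.0°, 0.2691·sin0.0°, 0.0616) = (0.2691, 0.0000, 0.0616)
S2 = (0.2691·cos120.0°, 0.2691·sin120.0°, 0.0616) = (-0.1346, 0.2331, 0.0616)
S3 = (0.1313·cos240.0°, 0.1313·sin240.0°, -0.1773) = (-0.0656, -0.1137, -0.1773)
eliminate P² terms by subtracting sphere 1 from 2 and 3
linear system: -0.8074x+0.4662y = 0.0000−0.0000z; -0.6695x+-0.2273y = -0.0276−-0.4777z
Cramer: x(z) = 0.0259-0.4492z;  y(z) = 0.0449-0.7781z
into |P−S₁|² = l²: 1.8073z² + 0.0255z + -0.0646 = 0;  Δ = 0.4680;  z = -0.1963 or 0.1822 → z<0 root = -0.1963
x = 0.1141, y = 0.1977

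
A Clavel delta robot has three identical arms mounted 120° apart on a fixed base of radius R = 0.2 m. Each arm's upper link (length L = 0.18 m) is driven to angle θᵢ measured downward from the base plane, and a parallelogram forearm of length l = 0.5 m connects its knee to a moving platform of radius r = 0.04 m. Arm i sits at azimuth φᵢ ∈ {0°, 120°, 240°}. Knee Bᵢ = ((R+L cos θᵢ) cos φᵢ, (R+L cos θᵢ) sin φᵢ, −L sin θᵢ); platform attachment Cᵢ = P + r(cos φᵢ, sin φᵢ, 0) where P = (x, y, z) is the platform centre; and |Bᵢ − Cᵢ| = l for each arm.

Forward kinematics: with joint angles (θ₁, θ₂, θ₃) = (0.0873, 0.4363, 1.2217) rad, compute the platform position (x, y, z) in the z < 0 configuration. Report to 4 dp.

O1 = (0.3393·cos0.0°, 0.3393·sin0.0°, -0.0157) = (0.3393, 0.0000, -0.0157)
O2 = (0.3231·cos120.0°, 0.3231·sin120.0°, -0.0761) = (-0.1616, 0.2798, -0.0761)
φ3=240.0°: virtual centre (-0.1108, -0.1919, -0.1691), radius l
eliminate P² terms by subtracting sphere 1 from 2 and 3
linear system: -1.0018x+0.5597y = -0.0052−-0.1207z; -0.9002x+-0.3838y = -0.0377−-0.3069z
Cramer: x(z) = 0.0260-0.2455z;  y(z) = 0.0372-0.2237z
into |P−O₁|² = l²: 1.1103z² + 0.1686z + -0.1502 = 0;  Δ = 0.6955;  z = -0.4515 or 0.2996 → z<0 root = -0.4515
x = 0.1368, y = 0.1383

(0.1368, 0.1383, -0.4515)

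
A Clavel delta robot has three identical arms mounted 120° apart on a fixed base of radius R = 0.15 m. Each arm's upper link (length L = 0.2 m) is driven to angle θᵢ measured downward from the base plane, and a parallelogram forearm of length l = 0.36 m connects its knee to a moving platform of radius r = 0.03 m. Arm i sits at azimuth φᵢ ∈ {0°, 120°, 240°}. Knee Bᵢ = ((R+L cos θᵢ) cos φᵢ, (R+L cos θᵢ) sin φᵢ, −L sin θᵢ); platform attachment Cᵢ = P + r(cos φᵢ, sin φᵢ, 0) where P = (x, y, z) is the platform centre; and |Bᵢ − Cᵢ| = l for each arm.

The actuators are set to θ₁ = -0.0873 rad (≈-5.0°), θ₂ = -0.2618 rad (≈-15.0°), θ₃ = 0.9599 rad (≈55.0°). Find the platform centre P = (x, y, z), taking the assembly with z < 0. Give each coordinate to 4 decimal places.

(0.0518, 0.1129, -0.1955)

arm 1 at φ=0.0°: (R−r)+L cos θ1 = 0.3192;  S1 = (0.3192, 0.0000, 0.0174)
S2 = (0.3132·cos120.0°, 0.3132·sin120.0°, 0.0518) = (-0.1566, 0.2712, 0.0518)
φ3=240.0°: virtual centre (-0.1174, -0.2033, -0.1638), radius l
eliminate P² terms by subtracting sphere 1 from 2 and 3
linear system: -0.9517x+0.5425y = -0.0015−0.0687z; -0.8732x+-0.4065y = -0.0203−-0.3625z
det = 0.8606;  x = 0.0135+-0.1961z,  y = 0.0210+-0.4706z
sphere 1 gives Az²+Bz+C=0 with A=1.2599, B=0.0653, C=-0.0354;  B²−4AC=0.1825;  roots -0.1955, 0.1436;  negative root z = -0.1955
x = 0.0518, y = 0.1129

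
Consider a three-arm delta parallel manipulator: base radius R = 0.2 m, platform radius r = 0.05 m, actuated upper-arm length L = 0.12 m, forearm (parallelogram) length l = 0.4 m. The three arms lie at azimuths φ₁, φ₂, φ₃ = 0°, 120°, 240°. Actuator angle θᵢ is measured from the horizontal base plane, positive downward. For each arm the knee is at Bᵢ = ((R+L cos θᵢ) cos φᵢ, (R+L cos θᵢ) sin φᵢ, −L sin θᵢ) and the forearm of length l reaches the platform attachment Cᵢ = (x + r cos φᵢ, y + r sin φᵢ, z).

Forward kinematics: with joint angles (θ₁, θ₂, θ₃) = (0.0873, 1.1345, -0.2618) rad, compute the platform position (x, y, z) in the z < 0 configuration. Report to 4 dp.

S1 = (0.2695·cos0.0°, 0.2695·sin0.0°, -0.0105) = (0.2695, 0.0000, -0.0105)
arm 2 at φ=120.0°: e+L cos θ2 = 0.2007;  S2 = (-0.1004, 0.1738, -0.1088)
arm 3 at φ=240.0°: e+L cos θ3 = 0.2659;  S3 = (-0.1330, -0.2303, 0.0311)
eliminate P² terms by subtracting sphere 1 from 2 and 3
linear system: -0.7398x+0.3476y = -0.0206−-0.1966z; -0.8050x+-0.4606y = -0.0011−0.0830z
Cramer: x(z) = 0.0159-0.0994z;  y(z) = -0.0255+0.3540z
into |P−S₁|² = l²: 1.1352z² + 0.0533z + -0.0949 = 0;  Δ = 0.4339;  z = -0.3136 or 0.2666 → z<0 root = -0.3136
x = 0.0471, y = -0.1365

(0.0471, -0.1365, -0.3136)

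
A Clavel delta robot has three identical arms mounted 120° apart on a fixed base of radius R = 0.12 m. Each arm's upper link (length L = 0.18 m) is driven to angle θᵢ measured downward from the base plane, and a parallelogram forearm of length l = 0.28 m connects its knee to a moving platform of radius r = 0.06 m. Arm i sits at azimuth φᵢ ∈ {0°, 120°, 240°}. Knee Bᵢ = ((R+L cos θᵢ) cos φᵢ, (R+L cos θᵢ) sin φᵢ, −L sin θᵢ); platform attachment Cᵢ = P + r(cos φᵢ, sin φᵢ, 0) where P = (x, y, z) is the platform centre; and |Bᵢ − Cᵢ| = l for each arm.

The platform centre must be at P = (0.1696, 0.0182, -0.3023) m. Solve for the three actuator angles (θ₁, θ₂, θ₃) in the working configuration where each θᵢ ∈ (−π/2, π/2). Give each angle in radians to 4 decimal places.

φ1=0.0° → target in arm frame (0.1696, 0.0182)
  e−x'=-0.1096;  (l²−L²−(e−x')²−y'²−z²)/2L = -0.1604
  γ=atan2(-0.3023,-0.1096)=-1.9186;  ψ=arccos(-0.4987)=2.0929;  θ1=γ+ψ≈0.1743
arm 2 (φ=120.0°): x'=-0.0690, y'=-0.1560
  A=0.1290, B=-0.3023, C=(l²−L²−A²−y'²−z²)/(2L)=-0.2399
  θ2 = atan2(B,A) + arccos(C/0.3287) = 1.2216
arm 3 (φ=240.0°): x'=-0.1006, y'=0.1378
  A cos θ + B sin θ = C:  0.1606·cos θ + -0.3023·sin θ = -0.2504
  γ=atan2(-0.3023,0.1606)=-1.0826;  ψ=arccos(-0.7316)=2.3914;  θ3=γ+ψ≈1.3089

θ₁ = 0.1743, θ₂ = 1.2216, θ₃ = 1.3089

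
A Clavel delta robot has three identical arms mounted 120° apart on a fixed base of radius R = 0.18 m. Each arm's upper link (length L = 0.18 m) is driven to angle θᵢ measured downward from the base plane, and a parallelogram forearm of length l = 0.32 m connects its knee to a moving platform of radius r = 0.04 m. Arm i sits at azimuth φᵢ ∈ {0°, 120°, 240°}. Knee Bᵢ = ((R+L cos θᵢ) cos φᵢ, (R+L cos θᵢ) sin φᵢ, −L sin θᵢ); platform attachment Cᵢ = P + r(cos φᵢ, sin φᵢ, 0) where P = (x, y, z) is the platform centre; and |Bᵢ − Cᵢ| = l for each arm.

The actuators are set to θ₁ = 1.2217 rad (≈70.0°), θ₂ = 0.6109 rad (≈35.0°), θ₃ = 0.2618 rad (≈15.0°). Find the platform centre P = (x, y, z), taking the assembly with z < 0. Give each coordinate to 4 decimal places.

(-0.1059, -0.0318, -0.2520)

arm 1 at φ=0.0°: e+L cos θ1 = 0.2016;  centre 1 = (0.2016, 0.0000, -0.1691)
centre 2 = (0.2874·cos120.0°, 0.2874·sin120.0°, -0.1032) = (-0.1437, 0.2489, -0.1032)
arm 3 at φ=240.0°: e+L cos θ3 = 0.3139;  centre 3 = (-0.1569, -0.2718, -0.0466)
eliminate P² terms by subtracting sphere 1 from 2 and 3
[-0.6906 0.4979 0.1318]·P = 0.0240;  [-0.7170 -0.5436 0.2451]·P = 0.0314
det = 0.7324;  x = -0.0392+0.2644z,  y = -0.0061+0.1021z
sphere 1 gives Az²+Bz+C=0 with A=1.0804, B=0.2097, C=-0.0158;  B²−4AC=0.1121;  roots -0.2520, 0.0579;  negative root z = -0.2520
x = -0.1059, y = -0.0318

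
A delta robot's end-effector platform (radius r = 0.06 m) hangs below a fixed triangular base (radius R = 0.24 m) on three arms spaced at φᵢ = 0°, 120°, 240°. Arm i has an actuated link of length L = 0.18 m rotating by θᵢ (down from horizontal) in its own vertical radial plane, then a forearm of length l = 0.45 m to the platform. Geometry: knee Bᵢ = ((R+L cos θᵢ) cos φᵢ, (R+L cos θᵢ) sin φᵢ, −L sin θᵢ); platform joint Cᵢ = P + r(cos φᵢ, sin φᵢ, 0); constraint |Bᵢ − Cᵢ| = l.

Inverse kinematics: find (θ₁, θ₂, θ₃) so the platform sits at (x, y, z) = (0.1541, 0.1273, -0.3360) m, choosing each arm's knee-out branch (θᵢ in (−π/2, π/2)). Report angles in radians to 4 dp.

θ₁ = -0.2619, θ₂ = 0.4362, θ₃ = 1.3087

rotate P by −φ1: (0.1541, 0.1273, -0.3360)
  e−x'=0.0259;  (l²−L²−(e−x')²−y'²−z²)/2L = 0.1120
  √(A²+B²)=0.3370;  θ1 = -1.4939+1.2319 ≈ -0.2619
φ2=120.0° → target in arm frame (0.0332, -0.1971)
  A=0.1468, B=-0.3360, C=(l²−L²−A²−y'²−z²)/(2L)=-0.0089
  √(A²+B²)=0.3667;  θ2 = -1.1589+1.5950 ≈ 0.4362
φ3=240.0° → target in arm frame (-0.1873, 0.0698)
  A=0.3673, B=-0.3360, C=(l²−L²−A²−y'²−z²)/(2L)=-0.2294
  √(A²+B²)=0.4978;  θ3 = -0.7409+2.0497 ≈ 1.3087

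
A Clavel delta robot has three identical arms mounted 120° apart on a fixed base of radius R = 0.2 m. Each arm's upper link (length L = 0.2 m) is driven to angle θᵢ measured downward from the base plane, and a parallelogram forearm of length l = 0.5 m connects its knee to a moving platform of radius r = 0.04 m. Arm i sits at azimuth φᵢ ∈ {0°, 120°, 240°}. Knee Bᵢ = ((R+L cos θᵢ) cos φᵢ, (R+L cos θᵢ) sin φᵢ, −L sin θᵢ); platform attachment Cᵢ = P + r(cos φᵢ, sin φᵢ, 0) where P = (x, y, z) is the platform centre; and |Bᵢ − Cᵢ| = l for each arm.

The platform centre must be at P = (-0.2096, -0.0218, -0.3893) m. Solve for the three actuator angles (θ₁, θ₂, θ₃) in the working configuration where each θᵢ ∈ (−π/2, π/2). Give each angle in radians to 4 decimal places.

θ₁ = 1.1344, θ₂ = 0.0874, θ₃ = -0.0871

rotate P by −φ1: (-0.2096, -0.0218, -0.3893)
  A cos θ + B sin θ = C:  0.3696·cos θ + -0.3893·sin θ = -0.1966
  θ1 = atan2(B,A) + arccos(C/0.5368) = 1.1344
arm 2 (φ=120.0°): x'=0.0859, y'=0.1924
  A cos θ + B sin θ = C:  0.0741·cos θ + -0.3893·sin θ = 0.0398
  √(A²+B²)=0.3963;  θ2 = -1.3828+1.4701 ≈ 0.0874
φ3=240.0° → target in arm frame (0.1237, -0.1706)
  A=0.0363, B=-0.3893, C=(l²−L²−A²−y'²−z²)/(2L)=0.0700
  θ3 = atan2(B,A) + arccos(C/0.3910) = -0.0871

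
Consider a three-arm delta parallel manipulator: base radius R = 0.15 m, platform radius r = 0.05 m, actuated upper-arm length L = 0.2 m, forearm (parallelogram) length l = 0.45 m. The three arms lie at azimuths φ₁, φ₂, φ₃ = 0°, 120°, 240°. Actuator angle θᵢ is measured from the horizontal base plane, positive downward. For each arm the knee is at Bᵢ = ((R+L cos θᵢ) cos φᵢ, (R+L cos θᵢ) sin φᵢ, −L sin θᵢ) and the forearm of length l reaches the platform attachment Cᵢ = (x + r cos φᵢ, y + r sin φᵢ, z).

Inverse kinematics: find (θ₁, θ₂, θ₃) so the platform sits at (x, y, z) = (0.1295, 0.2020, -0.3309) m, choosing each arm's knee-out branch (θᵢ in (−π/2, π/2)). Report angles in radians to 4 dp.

rotate P by −φ1: (0.1295, 0.2020, -0.3309)
  A=-0.0295, B=-0.3309, C=(l²−L²−A²−y'²−z²)/(2L)=0.0283
  γ=atan2(-0.3309,-0.0295)=-1.6597;  ψ=arccos(0.0853)=1.4854;  θ1=γ+ψ≈-0.1743
φ2=120.0° → target in arm frame (0.1102, -0.2132)
  e−x'=-0.0102;  (l²−L²−(e−x')²−y'²−z²)/2L = 0.0187
  √(A²+B²)=0.3311;  θ2 = -1.6016+1.5144 ≈ -0.0872
rotate P by −φ3: (-0.2397, 0.0112, -0.3309)
  A=0.3397, B=-0.3309, C=(l²−L²−A²−y'²−z²)/(2L)=-0.1563
  θ3 = atan2(B,A) + arccos(C/0.4742) = 1.1343

θ₁ = -0.1743, θ₂ = -0.0872, θ₃ = 1.1343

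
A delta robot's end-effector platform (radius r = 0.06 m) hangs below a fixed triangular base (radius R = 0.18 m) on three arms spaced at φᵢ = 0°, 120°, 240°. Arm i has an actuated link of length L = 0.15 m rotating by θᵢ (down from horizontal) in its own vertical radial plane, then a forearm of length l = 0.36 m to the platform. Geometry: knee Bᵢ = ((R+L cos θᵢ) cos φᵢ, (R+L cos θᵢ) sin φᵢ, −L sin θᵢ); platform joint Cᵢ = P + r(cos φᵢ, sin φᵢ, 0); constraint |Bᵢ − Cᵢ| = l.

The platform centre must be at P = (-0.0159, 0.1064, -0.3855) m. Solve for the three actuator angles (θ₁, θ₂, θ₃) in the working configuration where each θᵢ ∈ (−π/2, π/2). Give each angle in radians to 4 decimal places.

φ1=0.0° → target in arm frame (-0.0159, 0.1064)
  A=0.1359, B=-0.3855, C=(l²−L²−A²−y'²−z²)/(2L)=-0.2377
  √(A²+B²)=0.4088;  θ1 = -1.2319+2.1913 ≈ 0.9594
rotate P by −φ2: (0.1001, -0.0394, -0.3855)
  A=0.0199, B=-0.3855, C=(l²−L²−A²−y'²−z²)/(2L)=-0.1449
  θ2 = atan2(B,A) + arccos(C/0.3860) = 0.4363
rotate P by −φ3: (-0.0842, -0.0670, -0.3855)
  e−x'=0.2042;  (l²−L²−(e−x')²−y'²−z²)/2L = -0.2923
  γ=atan2(-0.3855,0.2042)=-1.0837;  ψ=arccos(-0.6700)=2.3051;  θ3=γ+ψ≈1.2214

θ₁ = 0.9594, θ₂ = 0.4363, θ₃ = 1.2214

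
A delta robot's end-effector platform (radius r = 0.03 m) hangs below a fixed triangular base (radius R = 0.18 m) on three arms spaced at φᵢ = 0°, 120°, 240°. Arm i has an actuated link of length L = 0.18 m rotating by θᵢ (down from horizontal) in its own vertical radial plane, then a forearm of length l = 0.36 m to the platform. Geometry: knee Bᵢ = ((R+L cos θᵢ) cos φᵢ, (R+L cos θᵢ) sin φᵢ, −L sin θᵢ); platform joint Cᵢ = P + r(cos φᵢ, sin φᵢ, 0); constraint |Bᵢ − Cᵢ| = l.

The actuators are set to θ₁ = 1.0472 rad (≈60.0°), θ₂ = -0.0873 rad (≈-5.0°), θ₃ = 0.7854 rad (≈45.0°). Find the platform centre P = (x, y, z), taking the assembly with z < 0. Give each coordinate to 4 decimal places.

arm 1 at φ=0.0°: ρ1 = 0.2400;  S1 = (0.2400, 0.0000, -0.1559)
S2 = (0.3293·cos120.0°, 0.3293·sin120.0°, 0.0157) = (-0.1647, 0.2852, 0.0157)
S3 = (0.2773·cos240.0°, 0.2773·sin240.0°, -0.1273) = (-0.1386, -0.2401, -0.1273)
eliminate P² terms by subtracting sphere 1 from 2 and 3
linear system: -0.8093x+0.5704y = 0.0268−0.3432z; -0.7573x+-0.4803y = 0.0112−0.0572z
Cramer: x(z) = -0.0235+0.2406z;  y(z) = 0.0137-0.2602z
sphere 1 gives Az²+Bz+C=0 with A=1.1256, B=0.1779, C=-0.0357;  B²−4AC=0.1924;  roots -0.2738, 0.1158;  negative root z = -0.2738
x = -0.0893, y = 0.0850

(-0.0893, 0.0850, -0.2738)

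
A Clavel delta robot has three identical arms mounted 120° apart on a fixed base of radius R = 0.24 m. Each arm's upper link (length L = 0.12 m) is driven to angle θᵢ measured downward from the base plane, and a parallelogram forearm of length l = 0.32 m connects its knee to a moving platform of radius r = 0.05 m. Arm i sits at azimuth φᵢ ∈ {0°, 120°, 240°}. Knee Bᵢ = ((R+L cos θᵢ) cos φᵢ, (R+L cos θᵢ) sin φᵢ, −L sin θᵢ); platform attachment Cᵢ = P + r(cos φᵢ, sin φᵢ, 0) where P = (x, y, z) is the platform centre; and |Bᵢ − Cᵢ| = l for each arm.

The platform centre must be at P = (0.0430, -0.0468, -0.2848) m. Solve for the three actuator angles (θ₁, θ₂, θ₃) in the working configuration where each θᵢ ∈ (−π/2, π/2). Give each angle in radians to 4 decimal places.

θ₁ = 0.6981, θ₂ = 1.3964, θ₃ = 0.8731

arm 1 (φ=0.0°): x'=0.0430, y'=-0.0468
  e−x'=0.1470;  (l²−L²−(e−x')²−y'²−z²)/2L = -0.0705
  √(A²+B²)=0.3205;  θ1 = -1.0943+1.7924 ≈ 0.6981
arm 2 (φ=120.0°): x'=-0.0620, y'=-0.0138
  e−x'=0.2520;  (l²−L²−(e−x')²−y'²−z²)/2L = -0.2368
  γ=atan2(-0.2848,0.2520)=-0.8464;  ψ=arccos(-0.6225)=2.2428;  θ2=γ+ψ≈1.3964
rotate P by −φ3: (0.0190, 0.0606, -0.2848)
  A cos θ + B sin θ = C:  0.1710·cos θ + -0.2848·sin θ = -0.1084
  γ=atan2(-0.2848,0.1710)=-1.0301;  ψ=arccos(-0.3264)=1.9033;  θ3=γ+ψ≈0.8731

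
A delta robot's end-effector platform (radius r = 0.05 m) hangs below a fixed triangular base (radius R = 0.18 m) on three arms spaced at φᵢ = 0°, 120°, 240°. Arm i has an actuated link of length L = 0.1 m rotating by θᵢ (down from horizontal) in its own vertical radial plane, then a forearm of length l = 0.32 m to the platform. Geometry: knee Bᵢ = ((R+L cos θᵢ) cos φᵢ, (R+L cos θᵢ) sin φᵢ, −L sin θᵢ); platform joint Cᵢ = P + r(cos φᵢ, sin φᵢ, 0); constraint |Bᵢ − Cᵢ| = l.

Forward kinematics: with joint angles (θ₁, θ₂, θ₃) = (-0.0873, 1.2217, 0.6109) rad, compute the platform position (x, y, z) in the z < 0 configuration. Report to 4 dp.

centre 1 = (0.2296·cos0.0°, 0.2296·sin0.0°, 0.0087) = (0.2296, 0.0000, 0.0087)
arm 2 at φ=120.0°: ρ2 = 0.1642;  centre 2 = (-0.0821, 0.1422, -0.0940)
φ3=240.0°: virtual centre (-0.1060, -0.1835, -0.0574), radius l
|centre ₂|²−|centre ₁|² = -0.0170;  |centre ₃|²−|centre ₁|² = -0.0046
linear system: -0.6234x+0.2844y = -0.0170−-0.2054z; -0.6712x+-0.3670y = -0.0046−-0.1322z
Cramer: x(z) = 0.0180-0.2692z;  y(z) = -0.0204+0.1321z
sphere 1 gives Az²+Bz+C=0 with A=1.0899, B=0.0911, C=-0.0571;  B²−4AC=0.2573;  roots -0.2745, 0.1909;  negative root z = -0.2745
x = 0.0919, y = -0.0566

(0.0919, -0.0566, -0.2745)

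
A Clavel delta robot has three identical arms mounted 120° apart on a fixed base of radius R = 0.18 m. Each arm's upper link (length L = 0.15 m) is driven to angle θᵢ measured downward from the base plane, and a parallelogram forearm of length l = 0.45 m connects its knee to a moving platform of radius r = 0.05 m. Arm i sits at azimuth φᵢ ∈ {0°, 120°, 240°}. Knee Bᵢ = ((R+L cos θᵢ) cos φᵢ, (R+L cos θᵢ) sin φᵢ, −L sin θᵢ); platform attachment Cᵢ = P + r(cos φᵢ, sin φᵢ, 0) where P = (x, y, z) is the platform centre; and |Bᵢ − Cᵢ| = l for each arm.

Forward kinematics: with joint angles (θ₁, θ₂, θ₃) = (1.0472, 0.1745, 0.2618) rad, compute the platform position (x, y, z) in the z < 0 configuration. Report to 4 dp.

φ1=0.0°: virtual centre (0.2050, 0.0000, -0.1299), radius l
φ2=120.0°: virtual centre (-0.1389, 0.2405, -0.0260), radius l
arm 3 at φ=240.0°: e+L cos θ3 = 0.2749;  centre 3 = (-0.1374, -0.2381, -0.0388)
|centre ₂|²−|centre ₁|² = 0.0189;  |centre ₃|²−|centre ₁|² = 0.0182
linear system: -0.6877x+0.4810y = 0.0189−0.2077z; -0.6849x+-0.4761y = 0.0182−0.1822z
det = 0.6569;  x = -0.0270+0.2840z,  y = 0.0007+-0.0259z
into |P−centre ₁|² = l²: 1.0813z² + 0.1280z + -0.1318 = 0;  Δ = 0.5864;  z = -0.4133 or 0.2949 → z<0 root = -0.4133
x = -0.1444, y = 0.0114

(-0.1444, 0.0114, -0.4133)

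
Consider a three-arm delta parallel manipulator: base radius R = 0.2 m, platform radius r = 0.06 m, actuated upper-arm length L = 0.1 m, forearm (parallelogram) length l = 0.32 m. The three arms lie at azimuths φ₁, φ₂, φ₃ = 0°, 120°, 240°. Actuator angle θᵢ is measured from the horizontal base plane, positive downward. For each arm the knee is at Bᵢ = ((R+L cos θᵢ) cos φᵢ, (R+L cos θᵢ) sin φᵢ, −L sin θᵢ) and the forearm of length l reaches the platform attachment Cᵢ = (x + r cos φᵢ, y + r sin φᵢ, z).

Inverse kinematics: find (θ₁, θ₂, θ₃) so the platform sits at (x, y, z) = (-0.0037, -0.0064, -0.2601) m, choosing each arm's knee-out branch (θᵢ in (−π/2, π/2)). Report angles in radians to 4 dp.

θ₁ = 0.4364, θ₂ = 0.4364, θ₃ = 0.3485

rotate P by −φ1: (-0.0037, -0.0064, -0.2601)
  A cos θ + B sin θ = C:  0.1437·cos θ + -0.2601·sin θ = 0.0203
  γ=atan2(-0.2601,0.1437)=-1.0661;  ψ=arccos(0.0683)=1.5025;  θ1=γ+ψ≈0.4364
φ2=120.0° → target in arm frame (-0.0037, 0.0064)
  A cos θ + B sin θ = C:  0.1437·cos θ + -0.2601·sin θ = 0.0203
  γ=atan2(-0.2601,0.1437)=-1.0661;  ψ=arccos(0.0683)=1.5024;  θ2=γ+ψ≈0.4364
φ3=240.0° → target in arm frame (0.0074, 0.0000)
  e−x'=0.1326;  (l²−L²−(e−x')²−y'²−z²)/2L = 0.0358
  γ=atan2(-0.2601,0.1326)=-1.0993;  ψ=arccos(0.1227)=1.4478;  θ3=γ+ψ≈0.3485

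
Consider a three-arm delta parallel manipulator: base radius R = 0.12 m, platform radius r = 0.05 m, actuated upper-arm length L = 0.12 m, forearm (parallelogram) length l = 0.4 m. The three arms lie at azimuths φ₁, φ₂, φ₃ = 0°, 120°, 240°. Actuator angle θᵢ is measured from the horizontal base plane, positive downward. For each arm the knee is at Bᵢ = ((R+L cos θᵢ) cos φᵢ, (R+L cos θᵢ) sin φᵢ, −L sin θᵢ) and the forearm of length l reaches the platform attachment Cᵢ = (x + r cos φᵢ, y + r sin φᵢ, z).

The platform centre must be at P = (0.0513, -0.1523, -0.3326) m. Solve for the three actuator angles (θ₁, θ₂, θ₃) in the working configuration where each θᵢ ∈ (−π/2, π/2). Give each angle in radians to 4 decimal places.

θ₁ = -0.0873, θ₂ = 0.7852, θ₃ = -0.3490

arm 1 (φ=0.0°): x'=0.0513, y'=-0.1523
  A=0.0187, B=-0.3326, C=(l²−L²−A²−y'²−z²)/(2L)=0.0476
  θ1 = atan2(B,A) + arccos(C/0.3331) = -0.0873
φ2=120.0° → target in arm frame (-0.1575, 0.0317)
  A cos θ + B sin θ = C:  0.2275·cos θ + -0.3326·sin θ = -0.0742
  θ2 = atan2(B,A) + arccos(C/0.4030) = 0.7852
arm 3 (φ=240.0°): x'=0.1062, y'=0.1206
  A cos θ + B sin θ = C:  -0.0362·cos θ + -0.3326·sin θ = 0.0797
  γ=atan2(-0.3326,-0.0362)=-1.6793;  ψ=arccos(0.2382)=1.3303;  θ3=γ+ψ≈-0.3490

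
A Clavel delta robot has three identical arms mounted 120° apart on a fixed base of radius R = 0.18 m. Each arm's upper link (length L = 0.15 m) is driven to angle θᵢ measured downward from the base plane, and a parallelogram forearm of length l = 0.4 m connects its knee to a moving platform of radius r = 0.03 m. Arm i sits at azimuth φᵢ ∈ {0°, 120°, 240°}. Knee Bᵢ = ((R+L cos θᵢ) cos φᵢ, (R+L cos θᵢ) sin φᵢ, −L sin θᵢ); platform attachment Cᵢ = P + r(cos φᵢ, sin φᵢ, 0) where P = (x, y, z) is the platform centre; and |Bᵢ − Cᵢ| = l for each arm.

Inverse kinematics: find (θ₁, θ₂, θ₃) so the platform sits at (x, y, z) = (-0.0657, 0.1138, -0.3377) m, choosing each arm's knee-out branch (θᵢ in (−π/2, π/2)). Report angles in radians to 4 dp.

φ1=0.0° → target in arm frame (-0.0657, 0.1138)
  A cos θ + B sin θ = C:  0.2157·cos θ + -0.3377·sin θ = -0.1201
  √(A²+B²)=0.4007;  θ1 = -1.0024+1.8751 ≈ 0.8727
φ2=120.0° → target in arm frame (0.1314, 0.0000)
  e−x'=0.0186;  (l²−L²−(e−x')²−y'²−z²)/2L = 0.0770
  γ=atan2(-0.3377,0.0186)=-1.5158;  ψ=arccos(0.2278)=1.3410;  θ2=γ+ψ≈-0.1748
arm 3 (φ=240.0°): x'=-0.0657, y'=-0.1138
  e−x'=0.2157;  (l²−L²−(e−x')²−y'²−z²)/2L = -0.1201
  γ=atan2(-0.3377,0.2157)=-1.0024;  ψ=arccos(-0.2996)=1.8751;  θ3=γ+ψ≈0.8727

θ₁ = 0.8727, θ₂ = -0.1748, θ₃ = 0.8727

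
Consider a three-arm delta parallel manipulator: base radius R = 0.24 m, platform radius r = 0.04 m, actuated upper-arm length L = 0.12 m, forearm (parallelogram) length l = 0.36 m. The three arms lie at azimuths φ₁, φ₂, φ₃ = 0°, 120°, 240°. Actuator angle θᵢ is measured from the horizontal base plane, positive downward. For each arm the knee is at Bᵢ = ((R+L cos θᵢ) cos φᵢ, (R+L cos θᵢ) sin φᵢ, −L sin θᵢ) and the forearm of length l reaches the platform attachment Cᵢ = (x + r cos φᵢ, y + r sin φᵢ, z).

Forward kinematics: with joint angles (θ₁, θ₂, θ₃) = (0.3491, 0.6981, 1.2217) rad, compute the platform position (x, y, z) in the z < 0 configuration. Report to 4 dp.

(0.0583, 0.0477, -0.2912)

arm 1 at φ=0.0°: (R−r)+L cos θ1 = 0.3128;  S1 = (0.3128, 0.0000, -0.0410)
S2 = (0.2919·cos120.0°, 0.2919·sin120.0°, -0.0771) = (-0.1460, 0.2528, -0.0771)
S3 = (0.2410·cos240.0°, 0.2410·sin240.0°, -0.1128) = (-0.1205, -0.2088, -0.1128)
subtract pairs → two planes through P
[-0.9175 0.5056 -0.0722]·P = -0.0083;  [-0.8666 -0.4175 -0.1434]·P = -0.0287
det = 0.8212;  x = 0.0219+-0.1250z,  y = 0.0233+-0.0841z
into |P−S₁|² = l²: 1.0227z² + 0.1509z + -0.0428 = 0;  Δ = 0.1977;  z = -0.2912 or 0.1436 → z<0 root = -0.2912
x = 0.0583, y = 0.0477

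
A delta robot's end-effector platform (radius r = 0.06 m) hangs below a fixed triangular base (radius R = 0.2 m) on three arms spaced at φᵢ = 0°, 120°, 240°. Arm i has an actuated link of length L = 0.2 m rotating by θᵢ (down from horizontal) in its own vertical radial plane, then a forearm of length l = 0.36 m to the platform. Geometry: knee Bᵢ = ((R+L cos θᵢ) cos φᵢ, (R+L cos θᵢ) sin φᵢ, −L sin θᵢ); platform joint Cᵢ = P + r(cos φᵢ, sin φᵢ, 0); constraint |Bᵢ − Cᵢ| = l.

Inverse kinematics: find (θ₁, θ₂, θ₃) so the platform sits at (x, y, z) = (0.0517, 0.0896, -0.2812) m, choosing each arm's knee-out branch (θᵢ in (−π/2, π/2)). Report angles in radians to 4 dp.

θ₁ = 0.3492, θ₂ = 0.3490, θ₃ = 1.0473

rotate P by −φ1: (0.0517, 0.0896, -0.2812)
  e−x'=0.0883;  (l²−L²−(e−x')²−y'²−z²)/2L = -0.0132
  γ=atan2(-0.2812,0.0883)=-1.2665;  ψ=arccos(-0.0449)=1.6158;  θ1=γ+ψ≈0.3492
φ2=120.0° → target in arm frame (0.0517, -0.0896)
  A=0.0883, B=-0.2812, C=(l²−L²−A²−y'²−z²)/(2L)=-0.0132
  θ2 = atan2(B,A) + arccos(C/0.2947) = 0.3490
arm 3 (φ=240.0°): x'=-0.1034, y'=0.0000
  A cos θ + B sin θ = C:  0.2434·cos θ + -0.2812·sin θ = -0.1218
  θ3 = atan2(B,A) + arccos(C/0.3719) = 1.0473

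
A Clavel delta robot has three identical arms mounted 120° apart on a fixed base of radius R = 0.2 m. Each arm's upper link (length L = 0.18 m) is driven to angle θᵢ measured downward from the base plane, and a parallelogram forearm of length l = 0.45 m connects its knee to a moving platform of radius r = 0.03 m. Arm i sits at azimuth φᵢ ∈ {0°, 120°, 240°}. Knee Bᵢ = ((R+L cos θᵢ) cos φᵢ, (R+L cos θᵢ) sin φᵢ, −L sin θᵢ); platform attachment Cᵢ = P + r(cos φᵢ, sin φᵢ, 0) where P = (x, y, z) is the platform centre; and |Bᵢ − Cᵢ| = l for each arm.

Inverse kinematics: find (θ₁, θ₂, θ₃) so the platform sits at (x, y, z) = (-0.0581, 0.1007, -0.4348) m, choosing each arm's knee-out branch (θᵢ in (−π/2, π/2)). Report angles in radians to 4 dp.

rotate P by −φ1: (-0.0581, 0.1007, -0.4348)
  A cos θ + B sin θ = C:  0.2281·cos θ + -0.4348·sin θ = -0.2253
  γ=atan2(-0.4348,0.2281)=-1.0877;  ψ=arccos(-0.4589)=2.0476;  θ1=γ+ψ≈0.9599
rotate P by −φ2: (0.1163, 0.0000, -0.4348)
  e−x'=0.0537;  (l²−L²−(e−x')²−y'²−z²)/2L = -0.0607
  θ2 = atan2(B,A) + arccos(C/0.4381) = 0.2619
arm 3 (φ=240.0°): x'=-0.0582, y'=-0.1007
  A cos θ + B sin θ = C:  0.2282·cos θ + -0.4348·sin θ = -0.2254
  γ=atan2(-0.4348,0.2282)=-1.0875;  ψ=arccos(-0.4590)=2.0477;  θ3=γ+ψ≈0.9601

θ₁ = 0.9599, θ₂ = 0.2619, θ₃ = 0.9601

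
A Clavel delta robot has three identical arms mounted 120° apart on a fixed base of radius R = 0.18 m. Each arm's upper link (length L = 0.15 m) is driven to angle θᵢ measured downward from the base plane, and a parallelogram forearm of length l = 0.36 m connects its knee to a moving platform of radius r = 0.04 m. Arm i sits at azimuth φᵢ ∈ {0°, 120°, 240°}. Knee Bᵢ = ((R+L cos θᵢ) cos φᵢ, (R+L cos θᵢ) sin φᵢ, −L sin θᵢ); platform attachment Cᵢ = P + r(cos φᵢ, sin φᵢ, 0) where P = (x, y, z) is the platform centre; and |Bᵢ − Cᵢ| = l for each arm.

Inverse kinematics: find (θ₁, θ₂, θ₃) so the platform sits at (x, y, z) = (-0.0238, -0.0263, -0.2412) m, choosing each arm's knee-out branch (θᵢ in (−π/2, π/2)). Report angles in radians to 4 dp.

rotate P by −φ1: (-0.0238, -0.0263, -0.2412)
  A cos θ + B sin θ = C:  0.1638·cos θ + -0.2412·sin θ = 0.0713
  √(A²+B²)=0.2916;  θ1 = -0.9742+1.3236 ≈ 0.3494
arm 2 (φ=120.0°): x'=-0.0109, y'=0.0338
  A=0.1509, B=-0.2412, C=(l²−L²−A²−y'²−z²)/(2L)=0.0834
  √(A²+B²)=0.2845;  θ2 = -1.0118+1.2733 ≈ 0.2615
rotate P by −φ3: (0.0347, -0.0075, -0.2412)
  A cos θ + B sin θ = C:  0.1053·cos θ + -0.2412·sin θ = 0.1259
  γ=atan2(-0.2412,0.1053)=-1.1591;  ψ=arccos(0.4784)=1.0720;  θ3=γ+ψ≈-0.0871

θ₁ = 0.3494, θ₂ = 0.2615, θ₃ = -0.0871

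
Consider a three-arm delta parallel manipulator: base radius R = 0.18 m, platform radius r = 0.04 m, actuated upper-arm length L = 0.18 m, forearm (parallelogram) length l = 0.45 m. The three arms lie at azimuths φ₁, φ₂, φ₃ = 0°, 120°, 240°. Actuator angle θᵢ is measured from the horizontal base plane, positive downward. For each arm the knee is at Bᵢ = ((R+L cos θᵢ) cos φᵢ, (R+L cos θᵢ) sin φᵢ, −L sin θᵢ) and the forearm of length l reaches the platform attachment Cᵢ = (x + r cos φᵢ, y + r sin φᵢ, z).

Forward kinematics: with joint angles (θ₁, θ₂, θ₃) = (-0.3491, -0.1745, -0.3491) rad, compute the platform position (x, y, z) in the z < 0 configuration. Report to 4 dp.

(0.0075, -0.0131, -0.2721)

φ1=0.0°: virtual centre (0.3091, 0.0000, 0.0616), radius l
arm 2 at φ=120.0°: e+L cos θ2 = 0.3173;  centre 2 = (-0.1586, 0.2748, 0.0313)
arm 3 at φ=240.0°: e+L cos θ3 = 0.3091;  centre 3 = (-0.1546, -0.2677, 0.0616)
|centre ₂|²−|centre ₁|² = 0.0023;  |centre ₃|²−|centre ₁|² = 0.0000
[-0.9356 0.5495 -0.0606]·P = 0.0023;  [-0.9274 -0.5355 0.0000]·P = 0.0000
det = 1.0106;  x = -0.0012+-0.0321z,  y = 0.0021+0.0556z
sphere 1 gives Az²+Bz+C=0 with A=1.0041, B=-0.1030, C=-0.1024;  B²−4AC=0.4218;  roots -0.2721, 0.3747;  negative root z = -0.2721
x = 0.0075, y = -0.0131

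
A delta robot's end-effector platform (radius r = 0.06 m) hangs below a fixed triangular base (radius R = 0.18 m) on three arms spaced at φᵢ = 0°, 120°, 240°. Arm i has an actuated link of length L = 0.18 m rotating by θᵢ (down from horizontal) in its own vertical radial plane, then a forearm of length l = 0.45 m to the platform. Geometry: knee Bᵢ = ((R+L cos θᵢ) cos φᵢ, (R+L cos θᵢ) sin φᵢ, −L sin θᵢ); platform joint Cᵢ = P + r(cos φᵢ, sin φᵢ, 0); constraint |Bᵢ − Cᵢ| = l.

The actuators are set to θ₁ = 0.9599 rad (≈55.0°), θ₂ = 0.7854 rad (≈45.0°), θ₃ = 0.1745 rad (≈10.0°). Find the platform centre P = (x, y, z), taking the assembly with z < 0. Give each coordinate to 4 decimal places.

(-0.0956, -0.0991, -0.4491)

φ1=0.0°: virtual centre (0.2232, 0.0000, -0.1474), radius l
φ2=120.0°: virtual centre (-0.1236, 0.2141, -0.1273), radius l
centre 3 = (0.2973·cos240.0°, 0.2973·sin240.0°, -0.0313) = (-0.1486, -0.2574, -0.0313)
eliminate P² terms by subtracting sphere 1 from 2 and 3
plane₁₂: -0.6938x+0.4283y+0.0403z = 0.0058
det = 0.6758;  x = -0.0157+0.1780z,  y = -0.0119+0.1942z
into |P−centre ₁|² = l²: 1.0694z² + 0.2052z + -0.1235 = 0;  Δ = 0.5706;  z = -0.4491 or 0.2572 → z<0 root = -0.4491
x = -0.0956, y = -0.0991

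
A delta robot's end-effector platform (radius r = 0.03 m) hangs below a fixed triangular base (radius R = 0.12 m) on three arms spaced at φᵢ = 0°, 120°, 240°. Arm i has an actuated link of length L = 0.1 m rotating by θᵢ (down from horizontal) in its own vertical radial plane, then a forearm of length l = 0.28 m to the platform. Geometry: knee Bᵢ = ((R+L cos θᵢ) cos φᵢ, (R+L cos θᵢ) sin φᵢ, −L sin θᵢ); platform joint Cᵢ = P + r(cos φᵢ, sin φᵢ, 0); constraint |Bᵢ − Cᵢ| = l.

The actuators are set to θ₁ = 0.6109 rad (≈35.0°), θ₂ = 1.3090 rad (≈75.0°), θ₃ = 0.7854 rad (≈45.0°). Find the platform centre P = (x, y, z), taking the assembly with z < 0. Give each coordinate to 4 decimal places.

(0.0500, -0.0543, -0.3035)

φ1=0.0°: virtual centre (0.1719, 0.0000, -0.0574), radius l
centre 2 = (0.1159·cos120.0°, 0.1159·sin120.0°, -0.0966) = (-0.0579, 0.1004, -0.0966)
centre 3 = (0.1607·cos240.0°, 0.1607·sin240.0°, -0.0707) = (-0.0804, -0.1392, -0.0707)
eliminate P² terms by subtracting sphere 1 from 2 and 3
plane₁₂: -0.4597x+0.2007y+-0.0785z = -0.0101
det = 0.2292;  x = 0.0140+-0.1187z,  y = -0.0182+0.1192z
into |P−centre ₁|² = l²: 1.0283z² + 0.1479z + -0.0498 = 0;  Δ = 0.2269;  z = -0.3035 or 0.1597 → z<0 root = -0.3035
x = 0.0500, y = -0.0543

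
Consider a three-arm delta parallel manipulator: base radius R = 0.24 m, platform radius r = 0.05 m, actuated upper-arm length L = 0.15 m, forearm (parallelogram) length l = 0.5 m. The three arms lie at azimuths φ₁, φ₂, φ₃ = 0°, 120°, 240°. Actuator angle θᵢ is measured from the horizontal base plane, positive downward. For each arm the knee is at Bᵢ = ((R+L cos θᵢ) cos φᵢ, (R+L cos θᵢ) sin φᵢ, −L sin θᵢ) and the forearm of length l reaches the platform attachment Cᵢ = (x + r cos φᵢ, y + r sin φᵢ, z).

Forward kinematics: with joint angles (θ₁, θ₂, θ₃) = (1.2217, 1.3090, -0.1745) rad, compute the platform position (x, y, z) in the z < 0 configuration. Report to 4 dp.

(-0.0948, -0.1912, -0.4580)

arm 1 at φ=0.0°: e+L cos θ1 = 0.2413;  S1 = (0.2413, 0.0000, -0.1410)
φ2=120.0°: virtual centre (-0.1144, 0.1982, -0.1449), radius l
S3 = (0.3377·cos240.0°, 0.3377·sin240.0°, 0.0260) = (-0.1689, -0.2925, 0.0260)
|S₂|²−|S₁|² = -0.0047;  |S₃|²−|S₁|² = 0.0366
plane₁₂: -0.7114x+0.3963y+-0.0079z = -0.0047
Cramer: x(z) = -0.0158+0.1724z;  y(z) = -0.0404+0.3293z
into |P−S₁|² = l²: 1.1381z² + 0.1666z + -0.1624 = 0;  Δ = 0.7670;  z = -0.4580 or 0.3115 → z<0 root = -0.4580
x = -0.0948, y = -0.1912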